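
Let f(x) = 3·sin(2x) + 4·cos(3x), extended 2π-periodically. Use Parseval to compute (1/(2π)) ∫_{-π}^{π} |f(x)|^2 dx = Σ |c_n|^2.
Σ |c_n|^2 = 25/2

Expand |f|^2 and use orthogonality of {sin(nx), cos(mx)} on [-π, π]:
  ∫_{-π}^{π} sin(nx)^2 dx = π, ∫ cos(mx)^2 dx = π, and cross terms integrate to 0.
So ∫_{-π}^{π} f(x)^2 dx = 3^2 · π + 4^2 · π = (9 + 16)π.
Divide by 2π: (9 + 16)/2 = 25/2.
By Parseval, this equals Σ |c_n|^2.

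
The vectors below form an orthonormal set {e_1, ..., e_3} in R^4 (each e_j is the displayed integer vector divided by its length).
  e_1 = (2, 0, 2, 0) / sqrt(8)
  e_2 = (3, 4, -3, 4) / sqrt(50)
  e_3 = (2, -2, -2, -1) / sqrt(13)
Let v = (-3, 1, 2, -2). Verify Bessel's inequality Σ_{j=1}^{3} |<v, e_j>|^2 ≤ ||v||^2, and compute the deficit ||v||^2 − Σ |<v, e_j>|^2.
Σ |<v, e_j>|^2 = 5009/325; ||v||^2 = 18; deficit = 841/325

Write each e_j = u_j / sqrt(<u_j, u_j>) where u_j is the displayed integer vector. Then <v, e_j> = <v, u_j> / sqrt(<u_j, u_j>), so |<v, e_j>|^2 = <v, u_j>^2 / <u_j, u_j>.
Coefficients: <v, e_1> = -2/sqrt(8), <v, e_2> = -19/sqrt(50), <v, e_3> = -10/sqrt(13).
Square and sum: Σ |<v, e_j>|^2 = 5009/325.
Compute ||v||^2 = v·v = 18.
Deficit = 18 − 5009/325 = 841/325 ≥ 0, confirming Bessel's inequality. (The deficit equals ||v − Σ <v,e_j> e_j||^2, the squared distance from v to span{e_j}.)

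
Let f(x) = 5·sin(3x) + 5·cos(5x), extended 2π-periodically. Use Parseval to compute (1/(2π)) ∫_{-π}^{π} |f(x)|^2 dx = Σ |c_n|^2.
Σ |c_n|^2 = 25

Expand |f|^2 and use orthogonality of {sin(nx), cos(mx)} on [-π, π]:
  ∫_{-π}^{π} sin(nx)^2 dx = π, ∫ cos(mx)^2 dx = π, and cross terms integrate to 0.
So ∫_{-π}^{π} f(x)^2 dx = 5^2 · π + 5^2 · π = (25 + 25)π.
Divide by 2π: (25 + 25)/2 = 25.
By Parseval, this equals Σ |c_n|^2.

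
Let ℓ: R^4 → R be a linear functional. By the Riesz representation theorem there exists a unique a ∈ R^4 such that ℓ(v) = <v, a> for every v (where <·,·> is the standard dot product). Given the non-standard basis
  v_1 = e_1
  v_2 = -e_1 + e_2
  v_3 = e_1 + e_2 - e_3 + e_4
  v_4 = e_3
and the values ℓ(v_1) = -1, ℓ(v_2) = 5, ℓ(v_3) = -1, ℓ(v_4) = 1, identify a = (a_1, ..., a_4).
a = (-1, 4, 1, -3)

Write a = (a_1, ..., a_4) in the standard basis. For each basis vector v_i, ℓ(v_i) = <v_i, a> is a linear equation in the a_j's. Collect the n equations into a matrix system V a = ℓ, where row i of V is v_i (expressed in the standard basis). Since V is invertible (lower-triangular with 1s on the diagonal, up to permutation), solve by back-substitution:
  V =
[[1, 0, 0, 0],
 [-1, 1, 0, 0],
 [1, 1, -1, 1],
 [0, 0, 1, 0]]
  V a = (-1, 5, -1, 1)
Solving gives a = (-1, 4, 1, -3).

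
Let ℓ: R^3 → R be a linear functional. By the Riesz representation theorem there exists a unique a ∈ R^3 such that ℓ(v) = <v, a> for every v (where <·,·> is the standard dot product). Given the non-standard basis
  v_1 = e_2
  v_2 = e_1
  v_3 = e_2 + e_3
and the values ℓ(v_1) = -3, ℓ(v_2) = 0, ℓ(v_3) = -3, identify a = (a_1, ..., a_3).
a = (0, -3, 0)

Write a = (a_1, ..., a_3) in the standard basis. For each basis vector v_i, ℓ(v_i) = <v_i, a> is a linear equation in the a_j's. Collect the n equations into a matrix system V a = ℓ, where row i of V is v_i (expressed in the standard basis). Since V is invertible (lower-triangular with 1s on the diagonal, up to permutation), solve by back-substitution:
  V =
[[0, 1, 0],
 [1, 0, 0],
 [0, 1, 1]]
  V a = (-3, 0, -3)
Solving gives a = (0, -3, 0).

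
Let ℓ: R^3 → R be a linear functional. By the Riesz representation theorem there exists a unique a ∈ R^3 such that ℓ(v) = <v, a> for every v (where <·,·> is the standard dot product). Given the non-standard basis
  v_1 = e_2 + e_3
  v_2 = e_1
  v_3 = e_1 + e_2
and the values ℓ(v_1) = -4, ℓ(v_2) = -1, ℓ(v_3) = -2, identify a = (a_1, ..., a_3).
a = (-1, -1, -3)

Write a = (a_1, ..., a_3) in the standard basis. For each basis vector v_i, ℓ(v_i) = <v_i, a> is a linear equation in the a_j's. Collect the n equations into a matrix system V a = ℓ, where row i of V is v_i (expressed in the standard basis). Since V is invertible (lower-triangular with 1s on the diagonal, up to permutation), solve by back-substitution:
  V =
[[0, 1, 1],
 [1, 0, 0],
 [1, 1, 0]]
  V a = (-4, -1, -2)
Solving gives a = (-1, -1, -3).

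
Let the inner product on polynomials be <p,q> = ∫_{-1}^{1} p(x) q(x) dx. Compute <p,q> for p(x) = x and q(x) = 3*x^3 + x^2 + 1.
<p,q> = 6/5

Expand the product: p(x)·q(x) = 3*x^4 + x^3 + x.
∫_{-1}^{1} of each monomial x^k gives [2/(k+1) if k even, 0 if k odd]. Integrating term-by-term (or equivalently evaluating the antiderivative F(x) = 3*x^5/5 + x^4/4 + x^2/2 at the endpoints):
  F(1) − F(−1) = 27/20 − (3/20) = 6/5.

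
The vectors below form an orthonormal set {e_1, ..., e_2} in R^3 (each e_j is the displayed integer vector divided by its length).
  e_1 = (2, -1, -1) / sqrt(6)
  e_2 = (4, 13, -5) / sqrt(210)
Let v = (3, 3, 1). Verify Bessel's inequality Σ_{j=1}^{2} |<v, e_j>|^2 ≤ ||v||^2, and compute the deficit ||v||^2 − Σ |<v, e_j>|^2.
Σ |<v, e_j>|^2 = 376/35; ||v||^2 = 19; deficit = 289/35

Write each e_j = u_j / sqrt(<u_j, u_j>) where u_j is the displayed integer vector. Then <v, e_j> = <v, u_j> / sqrt(<u_j, u_j>), so |<v, e_j>|^2 = <v, u_j>^2 / <u_j, u_j>.
Coefficients: <v, e_1> = 2/sqrt(6), <v, e_2> = 46/sqrt(210).
Square and sum: Σ |<v, e_j>|^2 = 376/35.
Compute ||v||^2 = v·v = 19.
Deficit = 19 − 376/35 = 289/35 ≥ 0, confirming Bessel's inequality. (The deficit equals ||v − Σ <v,e_j> e_j||^2, the squared distance from v to span{e_j}.)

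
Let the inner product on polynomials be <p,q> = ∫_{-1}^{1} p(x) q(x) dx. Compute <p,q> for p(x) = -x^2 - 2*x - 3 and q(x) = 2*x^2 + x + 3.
<p,q> = -392/15

Expand the product: p(x)·q(x) = -2*x^4 - 5*x^3 - 11*x^2 - 9*x - 9.
∫_{-1}^{1} of each monomial x^k gives [2/(k+1) if k even, 0 if k odd]. Integrating term-by-term (or equivalently evaluating the antiderivative F(x) = -2*x^5/5 - 5*x^4/4 - 11*x^3/3 - 9*x^2/2 - 9*x at the endpoints):
  F(1) − F(−1) = -1129/60 − (439/60) = -392/15.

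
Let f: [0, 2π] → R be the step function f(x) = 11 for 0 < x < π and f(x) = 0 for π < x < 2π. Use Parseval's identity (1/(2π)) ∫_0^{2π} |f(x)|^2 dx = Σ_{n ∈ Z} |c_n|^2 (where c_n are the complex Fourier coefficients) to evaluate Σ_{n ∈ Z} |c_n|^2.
Σ |c_n|^2 = 121/2

Parseval equates the L^2 energy of f (normalised by 1/(2π)) with the ℓ^2 sum of its Fourier coefficients: (1/(2π)) ∫_0^{2π} |f|^2 = Σ |c_n|^2.
Compute the left side: (1/(2π)) [∫_0^π 11^2 dx + ∫_π^{2π} 0^2 dx] = (1/(2π)) · (121π + 0π) = (121 + 0)/2 = 121/2.
So Σ_{n ∈ Z} |c_n|^2 = 121/2.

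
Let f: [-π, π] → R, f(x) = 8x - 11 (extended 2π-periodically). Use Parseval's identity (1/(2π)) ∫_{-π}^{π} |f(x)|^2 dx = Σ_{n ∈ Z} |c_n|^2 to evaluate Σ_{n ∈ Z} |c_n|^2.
Σ |c_n|^2 = 64π^2/3 + 121

Expand and integrate term by term over [-π, π]:
  ∫ (8x)^2 dx = 64·(2π^3/3); ∫ 2·8·(-11)·x dx = 0 (odd integrand); ∫ (-11)^2 dx = 121·2π.
So (1/(2π)) ∫_{-π}^{π} (8x - 11)^2 dx = 64π^2/3 + 121 = 64π^2/3 + 121.
Parseval ⇒ Σ |c_n|^2 = 64π^2/3 + 121.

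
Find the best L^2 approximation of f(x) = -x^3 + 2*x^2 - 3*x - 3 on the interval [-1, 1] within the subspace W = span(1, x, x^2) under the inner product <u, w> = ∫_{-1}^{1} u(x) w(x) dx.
g(x) = 2*x^2 - 18*x/5 - 3

The best approximation g ∈ W is the orthogonal projection of f onto W. Writing g = a_0 + a_1 x + a_2 x^2, the coefficients solve the normal equations G · a = b where
  G_{ij} = <φ_i, φ_j> and b_i = <f, φ_i>, with φ_0 = 1, φ_1 = x, φ_2 = x^2.
G =
  [2, 0, 2/3]
  [0, 2/3, 0]
  [2/3, 0, 2/5],
b = (-14/3, -12/5, -6/5).
Solving gives a_0 = -3, a_1 = -18/5, a_2 = 2, so
  g(x) = 2*x^2 - 18*x/5 - 3.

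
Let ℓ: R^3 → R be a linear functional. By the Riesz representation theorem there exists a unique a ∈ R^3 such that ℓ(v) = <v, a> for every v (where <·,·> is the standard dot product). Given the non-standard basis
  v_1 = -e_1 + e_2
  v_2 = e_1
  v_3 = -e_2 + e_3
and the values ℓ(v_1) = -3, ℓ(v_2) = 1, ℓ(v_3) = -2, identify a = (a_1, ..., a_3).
a = (1, -2, -4)

Write a = (a_1, ..., a_3) in the standard basis. For each basis vector v_i, ℓ(v_i) = <v_i, a> is a linear equation in the a_j's. Collect the n equations into a matrix system V a = ℓ, where row i of V is v_i (expressed in the standard basis). Since V is invertible (lower-triangular with 1s on the diagonal, up to permutation), solve by back-substitution:
  V =
[[-1, 1, 0],
 [1, 0, 0],
 [0, -1, 1]]
  V a = (-3, 1, -2)
Solving gives a = (1, -2, -4).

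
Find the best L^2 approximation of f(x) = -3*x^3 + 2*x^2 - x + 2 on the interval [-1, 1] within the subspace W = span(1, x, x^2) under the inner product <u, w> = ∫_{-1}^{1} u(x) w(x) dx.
g(x) = 2*x^2 - 14*x/5 + 2

The best approximation g ∈ W is the orthogonal projection of f onto W. Writing g = a_0 + a_1 x + a_2 x^2, the coefficients solve the normal equations G · a = b where
  G_{ij} = <φ_i, φ_j> and b_i = <f, φ_i>, with φ_0 = 1, φ_1 = x, φ_2 = x^2.
G =
  [2, 0, 2/3]
  [0, 2/3, 0]
  [2/3, 0, 2/5],
b = (16/3, -28/15, 32/15).
Solving gives a_0 = 2, a_1 = -14/5, a_2 = 2, so
  g(x) = 2*x^2 - 14*x/5 + 2.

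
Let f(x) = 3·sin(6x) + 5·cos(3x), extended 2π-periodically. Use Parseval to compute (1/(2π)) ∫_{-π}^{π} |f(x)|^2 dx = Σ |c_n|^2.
Σ |c_n|^2 = 17

Expand |f|^2 and use orthogonality of {sin(nx), cos(mx)} on [-π, π]:
  ∫_{-π}^{π} sin(nx)^2 dx = π, ∫ cos(mx)^2 dx = π, and cross terms integrate to 0.
So ∫_{-π}^{π} f(x)^2 dx = 3^2 · π + 5^2 · π = (9 + 25)π.
Divide by 2π: (9 + 25)/2 = 17.
By Parseval, this equals Σ |c_n|^2.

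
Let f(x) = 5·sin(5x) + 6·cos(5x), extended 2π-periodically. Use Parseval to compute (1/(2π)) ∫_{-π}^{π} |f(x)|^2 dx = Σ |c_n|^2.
Σ |c_n|^2 = 61/2

Expand |f|^2 and use orthogonality of {sin(nx), cos(mx)} on [-π, π]:
  ∫_{-π}^{π} sin(nx)^2 dx = π, ∫ cos(mx)^2 dx = π, and cross terms integrate to 0.
So ∫_{-π}^{π} f(x)^2 dx = 5^2 · π + 6^2 · π = (25 + 36)π.
Divide by 2π: (25 + 36)/2 = 61/2.
By Parseval, this equals Σ |c_n|^2.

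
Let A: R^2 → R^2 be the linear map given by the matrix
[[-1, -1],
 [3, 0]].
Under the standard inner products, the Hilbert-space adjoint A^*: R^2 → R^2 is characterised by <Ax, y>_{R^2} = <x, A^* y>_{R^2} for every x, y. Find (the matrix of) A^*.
A^* = A^T =
[[-1, 3],
 [-1, 0]]

For real matrices with standard dot products, the defining identity <Ax, y> = <x, A^* y> gives (Ax)^T y = x^T (A^*) y, i.e. x^T A^T y = x^T (A^*) y. Since this holds for all x, y, we must have A^* = A^T. Therefore
A^* =
[[-1, 3],
 [-1, 0]].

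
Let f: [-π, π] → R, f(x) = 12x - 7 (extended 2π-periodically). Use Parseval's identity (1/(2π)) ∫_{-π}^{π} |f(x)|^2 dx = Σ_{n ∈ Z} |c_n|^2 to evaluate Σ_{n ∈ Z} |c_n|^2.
Σ |c_n|^2 = 48π^2 + 49

Expand and integrate term by term over [-π, π]:
  ∫ (12x)^2 dx = 144·(2π^3/3); ∫ 2·12·(-7)·x dx = 0 (odd integrand); ∫ (-7)^2 dx = 49·2π.
So (1/(2π)) ∫_{-π}^{π} (12x - 7)^2 dx = 144π^2/3 + 49 = 48π^2 + 49.
Parseval ⇒ Σ |c_n|^2 = 48π^2 + 49.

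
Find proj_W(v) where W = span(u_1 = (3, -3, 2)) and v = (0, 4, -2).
proj_W(v) = (-24/11, 24/11, -16/11)

Set up U = [u_1 | ... | u_1] ∈ R^(3×1). The projector onto W = col(U) is P = U (U^T U)^(-1) U^T.
Compute U^T U =
  [22],
and U^T v = (-16).
Solve U^T U · c = U^T v for the coefficients: c = (-8/11). The projection is proj_W(v) = U c.
Check: (v - proj_W(v)) · u_1 = 0  (should be 0).
Result: proj_W(v) = (-24/11, 24/11, -16/11).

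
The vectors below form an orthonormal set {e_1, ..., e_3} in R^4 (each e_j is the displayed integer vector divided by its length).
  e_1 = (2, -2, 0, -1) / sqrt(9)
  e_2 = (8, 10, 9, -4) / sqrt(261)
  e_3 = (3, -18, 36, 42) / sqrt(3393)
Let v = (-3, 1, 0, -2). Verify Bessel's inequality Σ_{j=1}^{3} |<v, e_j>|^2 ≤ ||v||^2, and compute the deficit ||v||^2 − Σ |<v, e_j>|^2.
Σ |<v, e_j>|^2 = 101/13; ||v||^2 = 14; deficit = 81/13

Write each e_j = u_j / sqrt(<u_j, u_j>) where u_j is the displayed integer vector. Then <v, e_j> = <v, u_j> / sqrt(<u_j, u_j>), so |<v, e_j>|^2 = <v, u_j>^2 / <u_j, u_j>.
Coefficients: <v, e_1> = -6/sqrt(9), <v, e_2> = -6/sqrt(261), <v, e_3> = -111/sqrt(3393).
Square and sum: Σ |<v, e_j>|^2 = 101/13.
Compute ||v||^2 = v·v = 14.
Deficit = 14 − 101/13 = 81/13 ≥ 0, confirming Bessel's inequality. (The deficit equals ||v − Σ <v,e_j> e_j||^2, the squared distance from v to span{e_j}.)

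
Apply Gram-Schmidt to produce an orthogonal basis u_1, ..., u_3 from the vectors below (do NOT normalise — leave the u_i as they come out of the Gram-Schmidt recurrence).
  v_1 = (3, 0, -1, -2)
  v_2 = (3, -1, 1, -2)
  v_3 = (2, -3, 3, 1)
Orthogonal basis:
  u_1 = (3, 0, -1, -2)
  u_2 = (3/7, -1, 13/7, -2/7)
  u_3 = (21/22, -35/33, -35/66, 56/33)

Apply the Gram-Schmidt recurrence
  u_1 = v_1
  u_i = v_i − Σ_{j<i} ((v_i · u_j) / (u_j · u_j)) · u_j.

Step by step this gives:
  u_1 = (3, 0, -1, -2)
  u_2 = (3/7, -1, 13/7, -2/7)
  u_3 = (21/22, -35/33, -35/66, 56/33)

Orthogonality check:
  u_2 · u_1 = 0 (should be 0)
  u_3 · u_1 = 0 (should be 0)
  u_3 · u_2 = 0 (should be 0)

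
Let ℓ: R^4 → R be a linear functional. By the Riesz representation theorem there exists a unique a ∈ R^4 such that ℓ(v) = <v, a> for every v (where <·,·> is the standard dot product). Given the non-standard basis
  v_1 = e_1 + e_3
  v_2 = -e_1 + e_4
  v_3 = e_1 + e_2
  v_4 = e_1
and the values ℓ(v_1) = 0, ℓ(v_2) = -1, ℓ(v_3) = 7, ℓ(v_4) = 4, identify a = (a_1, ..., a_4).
a = (4, 3, -4, 3)

Write a = (a_1, ..., a_4) in the standard basis. For each basis vector v_i, ℓ(v_i) = <v_i, a> is a linear equation in the a_j's. Collect the n equations into a matrix system V a = ℓ, where row i of V is v_i (expressed in the standard basis). Since V is invertible (lower-triangular with 1s on the diagonal, up to permutation), solve by back-substitution:
  V =
[[1, 0, 1, 0],
 [-1, 0, 0, 1],
 [1, 1, 0, 0],
 [1, 0, 0, 0]]
  V a = (0, -1, 7, 4)
Solving gives a = (4, 3, -4, 3).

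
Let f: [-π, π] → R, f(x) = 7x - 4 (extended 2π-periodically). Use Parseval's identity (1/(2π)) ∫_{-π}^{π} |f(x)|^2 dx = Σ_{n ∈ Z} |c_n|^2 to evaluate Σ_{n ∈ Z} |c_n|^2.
Σ |c_n|^2 = 49π^2/3 + 16

Expand and integrate term by term over [-π, π]:
  ∫ (7x)^2 dx = 49·(2π^3/3); ∫ 2·7·(-4)·x dx = 0 (odd integrand); ∫ (-4)^2 dx = 16·2π.
So (1/(2π)) ∫_{-π}^{π} (7x - 4)^2 dx = 49π^2/3 + 16 = 49π^2/3 + 16.
Parseval ⇒ Σ |c_n|^2 = 49π^2/3 + 16.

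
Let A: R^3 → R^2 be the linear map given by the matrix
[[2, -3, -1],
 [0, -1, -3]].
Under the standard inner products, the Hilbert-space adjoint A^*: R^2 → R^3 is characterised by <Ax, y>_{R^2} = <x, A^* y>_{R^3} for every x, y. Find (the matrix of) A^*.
A^* = A^T =
[[2, 0],
 [-3, -1],
 [-1, -3]]

For real matrices with standard dot products, the defining identity <Ax, y> = <x, A^* y> gives (Ax)^T y = x^T (A^*) y, i.e. x^T A^T y = x^T (A^*) y. Since this holds for all x, y, we must have A^* = A^T. Therefore
A^* =
[[2, 0],
 [-3, -1],
 [-1, -3]].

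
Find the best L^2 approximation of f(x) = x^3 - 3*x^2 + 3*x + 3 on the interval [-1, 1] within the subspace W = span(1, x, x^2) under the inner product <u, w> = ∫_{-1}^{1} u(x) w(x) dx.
g(x) = -3*x^2 + 18*x/5 + 3

The best approximation g ∈ W is the orthogonal projection of f onto W. Writing g = a_0 + a_1 x + a_2 x^2, the coefficients solve the normal equations G · a = b where
  G_{ij} = <φ_i, φ_j> and b_i = <f, φ_i>, with φ_0 = 1, φ_1 = x, φ_2 = x^2.
G =
  [2, 0, 2/3]
  [0, 2/3, 0]
  [2/3, 0, 2/5],
b = (4, 12/5, 4/5).
Solving gives a_0 = 3, a_1 = 18/5, a_2 = -3, so
  g(x) = -3*x^2 + 18*x/5 + 3.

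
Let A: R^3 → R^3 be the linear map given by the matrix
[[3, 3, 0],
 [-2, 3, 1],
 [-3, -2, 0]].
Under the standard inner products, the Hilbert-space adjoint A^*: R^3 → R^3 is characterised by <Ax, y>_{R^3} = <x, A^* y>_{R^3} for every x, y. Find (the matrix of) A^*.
A^* = A^T =
[[3, -2, -3],
 [3, 3, -2],
 [0, 1, 0]]

For real matrices with standard dot products, the defining identity <Ax, y> = <x, A^* y> gives (Ax)^T y = x^T (A^*) y, i.e. x^T A^T y = x^T (A^*) y. Since this holds for all x, y, we must have A^* = A^T. Therefore
A^* =
[[3, -2, -3],
 [3, 3, -2],
 [0, 1, 0]].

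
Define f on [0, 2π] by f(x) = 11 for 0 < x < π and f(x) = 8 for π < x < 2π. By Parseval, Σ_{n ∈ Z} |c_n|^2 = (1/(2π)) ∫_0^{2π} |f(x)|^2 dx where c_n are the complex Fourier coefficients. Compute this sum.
Σ |c_n|^2 = 185/2

Parseval equates the L^2 energy of f (normalised by 1/(2π)) with the ℓ^2 sum of its Fourier coefficients: (1/(2π)) ∫_0^{2π} |f|^2 = Σ |c_n|^2.
Compute the left side: (1/(2π)) [∫_0^π 11^2 dx + ∫_π^{2π} 8^2 dx] = (1/(2π)) · (121π + 64π) = (121 + 64)/2 = 185/2.
So Σ_{n ∈ Z} |c_n|^2 = 185/2.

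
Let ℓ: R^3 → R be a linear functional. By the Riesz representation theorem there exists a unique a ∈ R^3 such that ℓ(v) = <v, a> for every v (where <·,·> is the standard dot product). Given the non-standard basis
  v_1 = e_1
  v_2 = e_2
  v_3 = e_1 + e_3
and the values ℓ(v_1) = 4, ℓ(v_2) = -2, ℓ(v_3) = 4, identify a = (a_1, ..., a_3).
a = (4, -2, 0)

Write a = (a_1, ..., a_3) in the standard basis. For each basis vector v_i, ℓ(v_i) = <v_i, a> is a linear equation in the a_j's. Collect the n equations into a matrix system V a = ℓ, where row i of V is v_i (expressed in the standard basis). Since V is invertible (lower-triangular with 1s on the diagonal, up to permutation), solve by back-substitution:
  V =
[[1, 0, 0],
 [0, 1, 0],
 [1, 0, 1]]
  V a = (4, -2, 4)
Solving gives a = (4, -2, 0).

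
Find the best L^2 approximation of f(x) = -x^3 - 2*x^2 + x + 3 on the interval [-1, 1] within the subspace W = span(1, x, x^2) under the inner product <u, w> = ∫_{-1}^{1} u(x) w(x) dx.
g(x) = -2*x^2 + 2*x/5 + 3

The best approximation g ∈ W is the orthogonal projection of f onto W. Writing g = a_0 + a_1 x + a_2 x^2, the coefficients solve the normal equations G · a = b where
  G_{ij} = <φ_i, φ_j> and b_i = <f, φ_i>, with φ_0 = 1, φ_1 = x, φ_2 = x^2.
G =
  [2, 0, 2/3]
  [0, 2/3, 0]
  [2/3, 0, 2/5],
b = (14/3, 4/15, 6/5).
Solving gives a_0 = 3, a_1 = 2/5, a_2 = -2, so
  g(x) = -2*x^2 + 2*x/5 + 3.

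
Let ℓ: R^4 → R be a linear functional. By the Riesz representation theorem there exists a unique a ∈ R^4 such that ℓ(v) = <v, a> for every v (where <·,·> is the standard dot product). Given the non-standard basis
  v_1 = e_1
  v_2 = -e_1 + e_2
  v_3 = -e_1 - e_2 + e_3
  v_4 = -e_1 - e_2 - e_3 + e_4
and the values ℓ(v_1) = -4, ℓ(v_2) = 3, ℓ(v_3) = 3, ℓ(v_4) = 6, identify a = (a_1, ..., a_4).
a = (-4, -1, -2, -1)

Write a = (a_1, ..., a_4) in the standard basis. For each basis vector v_i, ℓ(v_i) = <v_i, a> is a linear equation in the a_j's. Collect the n equations into a matrix system V a = ℓ, where row i of V is v_i (expressed in the standard basis). Since V is invertible (lower-triangular with 1s on the diagonal, up to permutation), solve by back-substitution:
  V =
[[1, 0, 0, 0],
 [-1, 1, 0, 0],
 [-1, -1, 1, 0],
 [-1, -1, -1, 1]]
  V a = (-4, 3, 3, 6)
Solving gives a = (-4, -1, -2, -1).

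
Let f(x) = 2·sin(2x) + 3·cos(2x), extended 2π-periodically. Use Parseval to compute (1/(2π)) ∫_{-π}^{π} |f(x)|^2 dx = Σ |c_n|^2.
Σ |c_n|^2 = 13/2

Expand |f|^2 and use orthogonality of {sin(nx), cos(mx)} on [-π, π]:
  ∫_{-π}^{π} sin(nx)^2 dx = π, ∫ cos(mx)^2 dx = π, and cross terms integrate to 0.
So ∫_{-π}^{π} f(x)^2 dx = 2^2 · π + 3^2 · π = (4 + 9)π.
Divide by 2π: (4 + 9)/2 = 13/2.
By Parseval, this equals Σ |c_n|^2.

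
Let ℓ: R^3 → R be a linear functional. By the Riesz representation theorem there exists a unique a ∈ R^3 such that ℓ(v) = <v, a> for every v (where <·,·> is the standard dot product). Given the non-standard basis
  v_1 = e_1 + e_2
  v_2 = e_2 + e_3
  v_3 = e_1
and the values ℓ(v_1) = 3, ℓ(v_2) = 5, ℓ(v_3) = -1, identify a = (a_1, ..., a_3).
a = (-1, 4, 1)

Write a = (a_1, ..., a_3) in the standard basis. For each basis vector v_i, ℓ(v_i) = <v_i, a> is a linear equation in the a_j's. Collect the n equations into a matrix system V a = ℓ, where row i of V is v_i (expressed in the standard basis). Since V is invertible (lower-triangular with 1s on the diagonal, up to permutation), solve by back-substitution:
  V =
[[1, 1, 0],
 [0, 1, 1],
 [1, 0, 0]]
  V a = (3, 5, -1)
Solving gives a = (-1, 4, 1).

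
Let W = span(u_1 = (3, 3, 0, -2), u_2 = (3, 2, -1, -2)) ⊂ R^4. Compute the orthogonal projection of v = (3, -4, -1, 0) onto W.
proj_W(v) = (27/35, -74/35, -101/35, -18/35)

Set up U = [u_1 | ... | u_2] ∈ R^(4×2). The projector onto W = col(U) is P = U (U^T U)^(-1) U^T.
Compute U^T U =
  [22, 19]
  [19, 18],
and U^T v = (-3, 2).
Solve U^T U · c = U^T v for the coefficients: c = (-92/35, 101/35). The projection is proj_W(v) = U c.
Check: (v - proj_W(v)) · u_1 = 0  (should be 0).
Check: (v - proj_W(v)) · u_2 = 0  (should be 0).
Result: proj_W(v) = (27/35, -74/35, -101/35, -18/35).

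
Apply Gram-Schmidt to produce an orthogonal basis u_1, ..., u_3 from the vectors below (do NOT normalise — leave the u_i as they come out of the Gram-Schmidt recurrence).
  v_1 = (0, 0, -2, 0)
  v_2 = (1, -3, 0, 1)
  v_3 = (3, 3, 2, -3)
Orthogonal basis:
  u_1 = (0, 0, -2, 0)
  u_2 = (1, -3, 0, 1)
  u_3 = (42/11, 6/11, 0, -24/11)

Apply the Gram-Schmidt recurrence
  u_1 = v_1
  u_i = v_i − Σ_{j<i} ((v_i · u_j) / (u_j · u_j)) · u_j.

Step by step this gives:
  u_1 = (0, 0, -2, 0)
  u_2 = (1, -3, 0, 1)
  u_3 = (42/11, 6/11, 0, -24/11)

Orthogonality check:
  u_2 · u_1 = 0 (should be 0)
  u_3 · u_1 = 0 (should be 0)
  u_3 · u_2 = 0 (should be 0)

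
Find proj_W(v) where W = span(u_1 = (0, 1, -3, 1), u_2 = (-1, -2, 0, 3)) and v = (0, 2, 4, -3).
proj_W(v) = (130/153, 91/153, 169/51, -559/153)

Set up U = [u_1 | ... | u_2] ∈ R^(4×2). The projector onto W = col(U) is P = U (U^T U)^(-1) U^T.
Compute U^T U =
  [11, 1]
  [1, 14],
and U^T v = (-13, -13).
Solve U^T U · c = U^T v for the coefficients: c = (-169/153, -130/153). The projection is proj_W(v) = U c.
Check: (v - proj_W(v)) · u_1 = 0  (should be 0).
Check: (v - proj_W(v)) · u_2 = 0  (should be 0).
Result: proj_W(v) = (130/153, 91/153, 169/51, -559/153).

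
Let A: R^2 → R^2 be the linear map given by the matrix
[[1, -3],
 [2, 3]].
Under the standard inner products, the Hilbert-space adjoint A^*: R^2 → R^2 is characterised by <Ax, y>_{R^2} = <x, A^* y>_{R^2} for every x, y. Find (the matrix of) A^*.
A^* = A^T =
[[1, 2],
 [-3, 3]]

For real matrices with standard dot products, the defining identity <Ax, y> = <x, A^* y> gives (Ax)^T y = x^T (A^*) y, i.e. x^T A^T y = x^T (A^*) y. Since this holds for all x, y, we must have A^* = A^T. Therefore
A^* =
[[1, 2],
 [-3, 3]].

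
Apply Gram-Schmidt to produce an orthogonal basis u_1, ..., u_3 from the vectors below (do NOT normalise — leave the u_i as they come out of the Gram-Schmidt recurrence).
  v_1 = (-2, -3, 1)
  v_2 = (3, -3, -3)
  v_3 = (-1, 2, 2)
Orthogonal basis:
  u_1 = (-2, -3, 1)
  u_2 = (3, -3, -3)
  u_3 = (8/21, -2/21, 10/21)

Apply the Gram-Schmidt recurrence
  u_1 = v_1
  u_i = v_i − Σ_{j<i} ((v_i · u_j) / (u_j · u_j)) · u_j.

Step by step this gives:
  u_1 = (-2, -3, 1)
  u_2 = (3, -3, -3)
  u_3 = (8/21, -2/21, 10/21)

Orthogonality check:
  u_2 · u_1 = 0 (should be 0)
  u_3 · u_1 = 0 (should be 0)
  u_3 · u_2 = 0 (should be 0)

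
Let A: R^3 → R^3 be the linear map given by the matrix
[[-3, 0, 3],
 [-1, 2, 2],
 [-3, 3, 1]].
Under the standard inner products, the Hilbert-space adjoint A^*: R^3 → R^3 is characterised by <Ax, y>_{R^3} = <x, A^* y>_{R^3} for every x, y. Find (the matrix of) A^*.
A^* = A^T =
[[-3, -1, -3],
 [0, 2, 3],
 [3, 2, 1]]

For real matrices with standard dot products, the defining identity <Ax, y> = <x, A^* y> gives (Ax)^T y = x^T (A^*) y, i.e. x^T A^T y = x^T (A^*) y. Since this holds for all x, y, we must have A^* = A^T. Therefore
A^* =
[[-3, -1, -3],
 [0, 2, 3],
 [3, 2, 1]].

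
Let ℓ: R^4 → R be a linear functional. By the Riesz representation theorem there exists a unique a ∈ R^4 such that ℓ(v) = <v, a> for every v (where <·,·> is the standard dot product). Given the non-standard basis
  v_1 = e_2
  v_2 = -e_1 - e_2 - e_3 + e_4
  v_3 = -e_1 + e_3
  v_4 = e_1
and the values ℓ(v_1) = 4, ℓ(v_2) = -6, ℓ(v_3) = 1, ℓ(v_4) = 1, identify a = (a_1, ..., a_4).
a = (1, 4, 2, 1)

Write a = (a_1, ..., a_4) in the standard basis. For each basis vector v_i, ℓ(v_i) = <v_i, a> is a linear equation in the a_j's. Collect the n equations into a matrix system V a = ℓ, where row i of V is v_i (expressed in the standard basis). Since V is invertible (lower-triangular with 1s on the diagonal, up to permutation), solve by back-substitution:
  V =
[[0, 1, 0, 0],
 [-1, -1, -1, 1],
 [-1, 0, 1, 0],
 [1, 0, 0, 0]]
  V a = (4, -6, 1, 1)
Solving gives a = (1, 4, 2, 1).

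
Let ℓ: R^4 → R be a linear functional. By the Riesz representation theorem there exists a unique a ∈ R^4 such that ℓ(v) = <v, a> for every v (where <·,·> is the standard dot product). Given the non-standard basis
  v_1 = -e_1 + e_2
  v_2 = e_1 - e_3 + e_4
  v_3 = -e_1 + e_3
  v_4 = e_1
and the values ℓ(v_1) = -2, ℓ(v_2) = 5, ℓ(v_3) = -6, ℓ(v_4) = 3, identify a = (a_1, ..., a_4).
a = (3, 1, -3, -1)

Write a = (a_1, ..., a_4) in the standard basis. For each basis vector v_i, ℓ(v_i) = <v_i, a> is a linear equation in the a_j's. Collect the n equations into a matrix system V a = ℓ, where row i of V is v_i (expressed in the standard basis). Since V is invertible (lower-triangular with 1s on the diagonal, up to permutation), solve by back-substitution:
  V =
[[-1, 1, 0, 0],
 [1, 0, -1, 1],
 [-1, 0, 1, 0],
 [1, 0, 0, 0]]
  V a = (-2, 5, -6, 3)
Solving gives a = (3, 1, -3, -1).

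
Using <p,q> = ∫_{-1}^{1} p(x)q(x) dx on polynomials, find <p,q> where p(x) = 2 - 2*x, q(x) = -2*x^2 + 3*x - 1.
<p,q> = -32/3

Expand the product: p(x)·q(x) = 4*x^3 - 10*x^2 + 8*x - 2.
∫_{-1}^{1} of each monomial x^k gives [2/(k+1) if k even, 0 if k odd]. Integrating term-by-term (or equivalently evaluating the antiderivative F(x) = x^4 - 10*x^3/3 + 4*x^2 - 2*x at the endpoints):
  F(1) − F(−1) = -1/3 − (31/3) = -32/3.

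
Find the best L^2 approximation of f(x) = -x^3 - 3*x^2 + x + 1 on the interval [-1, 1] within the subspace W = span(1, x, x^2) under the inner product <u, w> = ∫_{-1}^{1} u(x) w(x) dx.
g(x) = -3*x^2 + 2*x/5 + 1

The best approximation g ∈ W is the orthogonal projection of f onto W. Writing g = a_0 + a_1 x + a_2 x^2, the coefficients solve the normal equations G · a = b where
  G_{ij} = <φ_i, φ_j> and b_i = <f, φ_i>, with φ_0 = 1, φ_1 = x, φ_2 = x^2.
G =
  [2, 0, 2/3]
  [0, 2/3, 0]
  [2/3, 0, 2/5],
b = (0, 4/15, -8/15).
Solving gives a_0 = 1, a_1 = 2/5, a_2 = -3, so
  g(x) = -3*x^2 + 2*x/5 + 1.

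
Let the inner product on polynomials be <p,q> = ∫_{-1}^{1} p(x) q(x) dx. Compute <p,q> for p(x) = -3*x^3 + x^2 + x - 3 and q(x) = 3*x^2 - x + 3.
<p,q> = -304/15

Expand the product: p(x)·q(x) = -9*x^5 + 6*x^4 - 7*x^3 - 7*x^2 + 6*x - 9.
∫_{-1}^{1} of each monomial x^k gives [2/(k+1) if k even, 0 if k odd]. Integrating term-by-term (or equivalently evaluating the antiderivative F(x) = -3*x^6/2 + 6*x^5/5 - 7*x^4/4 - 7*x^3/3 + 3*x^2 - 9*x at the endpoints):
  F(1) − F(−1) = -623/60 − (593/60) = -304/15.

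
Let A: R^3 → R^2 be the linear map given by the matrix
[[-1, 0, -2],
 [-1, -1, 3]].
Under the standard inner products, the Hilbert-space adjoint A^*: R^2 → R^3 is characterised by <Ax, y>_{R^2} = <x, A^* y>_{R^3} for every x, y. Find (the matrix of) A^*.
A^* = A^T =
[[-1, -1],
 [0, -1],
 [-2, 3]]

For real matrices with standard dot products, the defining identity <Ax, y> = <x, A^* y> gives (Ax)^T y = x^T (A^*) y, i.e. x^T A^T y = x^T (A^*) y. Since this holds for all x, y, we must have A^* = A^T. Therefore
A^* =
[[-1, -1],
 [0, -1],
 [-2, 3]].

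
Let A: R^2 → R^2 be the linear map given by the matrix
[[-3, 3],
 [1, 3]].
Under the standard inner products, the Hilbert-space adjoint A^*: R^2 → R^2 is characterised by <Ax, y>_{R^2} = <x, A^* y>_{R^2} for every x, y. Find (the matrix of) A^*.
A^* = A^T =
[[-3, 1],
 [3, 3]]

For real matrices with standard dot products, the defining identity <Ax, y> = <x, A^* y> gives (Ax)^T y = x^T (A^*) y, i.e. x^T A^T y = x^T (A^*) y. Since this holds for all x, y, we must have A^* = A^T. Therefore
A^* =
[[-3, 1],
 [3, 3]].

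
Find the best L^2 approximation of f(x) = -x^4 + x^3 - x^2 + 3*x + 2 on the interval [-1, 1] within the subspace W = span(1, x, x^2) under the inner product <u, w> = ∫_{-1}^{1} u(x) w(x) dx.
g(x) = -13*x^2/7 + 18*x/5 + 73/35

The best approximation g ∈ W is the orthogonal projection of f onto W. Writing g = a_0 + a_1 x + a_2 x^2, the coefficients solve the normal equations G · a = b where
  G_{ij} = <φ_i, φ_j> and b_i = <f, φ_i>, with φ_0 = 1, φ_1 = x, φ_2 = x^2.
G =
  [2, 0, 2/3]
  [0, 2/3, 0]
  [2/3, 0, 2/5],
b = (44/15, 12/5, 68/105).
Solving gives a_0 = 73/35, a_1 = 18/5, a_2 = -13/7, so
  g(x) = -13*x^2/7 + 18*x/5 + 73/35.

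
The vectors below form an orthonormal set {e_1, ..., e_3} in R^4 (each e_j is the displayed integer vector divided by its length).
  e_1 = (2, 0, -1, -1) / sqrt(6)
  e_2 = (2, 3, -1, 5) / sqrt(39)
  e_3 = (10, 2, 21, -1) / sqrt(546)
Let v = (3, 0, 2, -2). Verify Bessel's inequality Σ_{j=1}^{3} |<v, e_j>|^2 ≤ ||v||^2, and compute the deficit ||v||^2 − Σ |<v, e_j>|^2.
Σ |<v, e_j>|^2 = 356/21; ||v||^2 = 17; deficit = 1/21

Write each e_j = u_j / sqrt(<u_j, u_j>) where u_j is the displayed integer vector. Then <v, e_j> = <v, u_j> / sqrt(<u_j, u_j>), so |<v, e_j>|^2 = <v, u_j>^2 / <u_j, u_j>.
Coefficients: <v, e_1> = 6/sqrt(6), <v, e_2> = -6/sqrt(39), <v, e_3> = 74/sqrt(546).
Square and sum: Σ |<v, e_j>|^2 = 356/21.
Compute ||v||^2 = v·v = 17.
Deficit = 17 − 356/21 = 1/21 ≥ 0, confirming Bessel's inequality. (The deficit equals ||v − Σ <v,e_j> e_j||^2, the squared distance from v to span{e_j}.)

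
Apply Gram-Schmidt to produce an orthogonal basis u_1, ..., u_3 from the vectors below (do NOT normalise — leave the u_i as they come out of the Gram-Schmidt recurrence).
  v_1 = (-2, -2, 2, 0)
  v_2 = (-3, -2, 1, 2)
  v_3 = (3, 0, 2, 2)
Orthogonal basis:
  u_1 = (-2, -2, 2, 0)
  u_2 = (-1, 0, -1, 2)
  u_3 = (5/2, -1/3, 13/6, 7/3)

Apply the Gram-Schmidt recurrence
  u_1 = v_1
  u_i = v_i − Σ_{j<i} ((v_i · u_j) / (u_j · u_j)) · u_j.

Step by step this gives:
  u_1 = (-2, -2, 2, 0)
  u_2 = (-1, 0, -1, 2)
  u_3 = (5/2, -1/3, 13/6, 7/3)

Orthogonality check:
  u_2 · u_1 = 0 (should be 0)
  u_3 · u_1 = 0 (should be 0)
  u_3 · u_2 = 0 (should be 0)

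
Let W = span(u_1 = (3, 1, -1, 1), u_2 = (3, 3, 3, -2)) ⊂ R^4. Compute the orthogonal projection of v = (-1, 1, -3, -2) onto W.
proj_W(v) = (-147/323, -155/323, -163/323, 110/323)

Set up U = [u_1 | ... | u_2] ∈ R^(4×2). The projector onto W = col(U) is P = U (U^T U)^(-1) U^T.
Compute U^T U =
  [12, 7]
  [7, 31],
and U^T v = (-1, -5).
Solve U^T U · c = U^T v for the coefficients: c = (4/323, -53/323). The projection is proj_W(v) = U c.
Check: (v - proj_W(v)) · u_1 = 0  (should be 0).
Check: (v - proj_W(v)) · u_2 = 0  (should be 0).
Result: proj_W(v) = (-147/323, -155/323, -163/323, 110/323).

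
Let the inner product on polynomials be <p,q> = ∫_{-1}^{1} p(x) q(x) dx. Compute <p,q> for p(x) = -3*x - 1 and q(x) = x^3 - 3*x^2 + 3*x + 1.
<p,q> = -36/5

Expand the product: p(x)·q(x) = -3*x^4 + 8*x^3 - 6*x^2 - 6*x - 1.
∫_{-1}^{1} of each monomial x^k gives [2/(k+1) if k even, 0 if k odd]. Integrating term-by-term (or equivalently evaluating the antiderivative F(x) = -3*x^5/5 + 2*x^4 - 2*x^3 - 3*x^2 - x at the endpoints):
  F(1) − F(−1) = -23/5 − (13/5) = -36/5.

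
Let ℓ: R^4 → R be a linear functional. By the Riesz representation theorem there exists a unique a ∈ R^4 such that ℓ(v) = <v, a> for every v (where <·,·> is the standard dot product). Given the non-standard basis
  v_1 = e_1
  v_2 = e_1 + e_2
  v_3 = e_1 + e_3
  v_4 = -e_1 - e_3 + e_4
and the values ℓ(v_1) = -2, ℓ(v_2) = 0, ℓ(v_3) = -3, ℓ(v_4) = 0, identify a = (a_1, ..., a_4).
a = (-2, 2, -1, -3)

Write a = (a_1, ..., a_4) in the standard basis. For each basis vector v_i, ℓ(v_i) = <v_i, a> is a linear equation in the a_j's. Collect the n equations into a matrix system V a = ℓ, where row i of V is v_i (expressed in the standard basis). Since V is invertible (lower-triangular with 1s on the diagonal, up to permutation), solve by back-substitution:
  V =
[[1, 0, 0, 0],
 [1, 1, 0, 0],
 [1, 0, 1, 0],
 [-1, 0, -1, 1]]
  V a = (-2, 0, -3, 0)
Solving gives a = (-2, 2, -1, -3).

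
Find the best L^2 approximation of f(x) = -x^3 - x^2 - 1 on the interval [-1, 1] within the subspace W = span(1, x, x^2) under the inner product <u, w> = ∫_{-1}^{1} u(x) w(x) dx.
g(x) = -x^2 - 3*x/5 - 1

The best approximation g ∈ W is the orthogonal projection of f onto W. Writing g = a_0 + a_1 x + a_2 x^2, the coefficients solve the normal equations G · a = b where
  G_{ij} = <φ_i, φ_j> and b_i = <f, φ_i>, with φ_0 = 1, φ_1 = x, φ_2 = x^2.
G =
  [2, 0, 2/3]
  [0, 2/3, 0]
  [2/3, 0, 2/5],
b = (-8/3, -2/5, -16/15).
Solving gives a_0 = -1, a_1 = -3/5, a_2 = -1, so
  g(x) = -x^2 - 3*x/5 - 1.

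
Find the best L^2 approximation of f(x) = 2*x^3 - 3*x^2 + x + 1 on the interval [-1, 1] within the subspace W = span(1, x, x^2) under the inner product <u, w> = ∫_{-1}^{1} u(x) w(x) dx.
g(x) = -3*x^2 + 11*x/5 + 1

The best approximation g ∈ W is the orthogonal projection of f onto W. Writing g = a_0 + a_1 x + a_2 x^2, the coefficients solve the normal equations G · a = b where
  G_{ij} = <φ_i, φ_j> and b_i = <f, φ_i>, with φ_0 = 1, φ_1 = x, φ_2 = x^2.
G =
  [2, 0, 2/3]
  [0, 2/3, 0]
  [2/3, 0, 2/5],
b = (0, 22/15, -8/15).
Solving gives a_0 = 1, a_1 = 11/5, a_2 = -3, so
  g(x) = -3*x^2 + 11*x/5 + 1.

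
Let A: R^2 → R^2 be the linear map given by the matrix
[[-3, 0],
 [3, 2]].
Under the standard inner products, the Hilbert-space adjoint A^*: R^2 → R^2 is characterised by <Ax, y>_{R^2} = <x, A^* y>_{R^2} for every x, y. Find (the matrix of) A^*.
A^* = A^T =
[[-3, 3],
 [0, 2]]

For real matrices with standard dot products, the defining identity <Ax, y> = <x, A^* y> gives (Ax)^T y = x^T (A^*) y, i.e. x^T A^T y = x^T (A^*) y. Since this holds for all x, y, we must have A^* = A^T. Therefore
A^* =
[[-3, 3],
 [0, 2]].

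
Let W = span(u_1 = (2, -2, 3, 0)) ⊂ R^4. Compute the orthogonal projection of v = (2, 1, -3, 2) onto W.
proj_W(v) = (-14/17, 14/17, -21/17, 0)

Set up U = [u_1 | ... | u_1] ∈ R^(4×1). The projector onto W = col(U) is P = U (U^T U)^(-1) U^T.
Compute U^T U =
  [17],
and U^T v = (-7).
Solve U^T U · c = U^T v for the coefficients: c = (-7/17). The projection is proj_W(v) = U c.
Check: (v - proj_W(v)) · u_1 = 0  (should be 0).
Result: proj_W(v) = (-14/17, 14/17, -21/17, 0).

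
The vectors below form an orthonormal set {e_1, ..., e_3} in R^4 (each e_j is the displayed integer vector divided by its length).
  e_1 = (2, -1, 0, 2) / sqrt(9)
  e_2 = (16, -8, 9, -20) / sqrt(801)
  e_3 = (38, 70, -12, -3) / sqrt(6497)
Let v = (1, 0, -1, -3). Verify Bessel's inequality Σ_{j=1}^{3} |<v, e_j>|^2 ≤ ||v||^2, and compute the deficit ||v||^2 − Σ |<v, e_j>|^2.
Σ |<v, e_j>|^2 = 578/73; ||v||^2 = 11; deficit = 225/73

Write each e_j = u_j / sqrt(<u_j, u_j>) where u_j is the displayed integer vector. Then <v, e_j> = <v, u_j> / sqrt(<u_j, u_j>), so |<v, e_j>|^2 = <v, u_j>^2 / <u_j, u_j>.
Coefficients: <v, e_1> = -4/sqrt(9), <v, e_2> = 67/sqrt(801), <v, e_3> = 59/sqrt(6497).
Square and sum: Σ |<v, e_j>|^2 = 578/73.
Compute ||v||^2 = v·v = 11.
Deficit = 11 − 578/73 = 225/73 ≥ 0, confirming Bessel's inequality. (The deficit equals ||v − Σ <v,e_j> e_j||^2, the squared distance from v to span{e_j}.)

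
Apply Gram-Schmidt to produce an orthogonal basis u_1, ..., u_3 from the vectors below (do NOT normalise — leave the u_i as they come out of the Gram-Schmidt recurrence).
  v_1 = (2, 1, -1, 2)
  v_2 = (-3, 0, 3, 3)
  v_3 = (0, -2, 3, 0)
Orthogonal basis:
  u_1 = (2, 1, -1, 2)
  u_2 = (-12/5, 3/10, 27/10, 18/5)
  u_3 = (49/29, -46/29, 50/29, -1/29)

Apply the Gram-Schmidt recurrence
  u_1 = v_1
  u_i = v_i − Σ_{j<i} ((v_i · u_j) / (u_j · u_j)) · u_j.

Step by step this gives:
  u_1 = (2, 1, -1, 2)
  u_2 = (-12/5, 3/10, 27/10, 18/5)
  u_3 = (49/29, -46/29, 50/29, -1/29)

Orthogonality check:
  u_2 · u_1 = 0 (should be 0)
  u_3 · u_1 = 0 (should be 0)
  u_3 · u_2 = 0 (should be 0)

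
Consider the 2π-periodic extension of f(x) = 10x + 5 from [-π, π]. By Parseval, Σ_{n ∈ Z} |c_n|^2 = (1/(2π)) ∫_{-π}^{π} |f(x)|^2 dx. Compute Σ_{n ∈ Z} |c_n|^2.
Σ |c_n|^2 = 100π^2/3 + 25

Expand and integrate term by term over [-π, π]:
  ∫ (10x)^2 dx = 100·(2π^3/3); ∫ 2·10·(5)·x dx = 0 (odd integrand); ∫ 5^2 dx = 25·2π.
So (1/(2π)) ∫_{-π}^{π} (10x + 5)^2 dx = 100π^2/3 + 25 = 100π^2/3 + 25.
Parseval ⇒ Σ |c_n|^2 = 100π^2/3 + 25.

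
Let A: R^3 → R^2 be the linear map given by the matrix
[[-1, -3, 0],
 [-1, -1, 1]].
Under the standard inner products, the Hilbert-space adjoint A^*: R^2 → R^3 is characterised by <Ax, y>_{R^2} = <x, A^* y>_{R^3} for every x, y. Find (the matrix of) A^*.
A^* = A^T =
[[-1, -1],
 [-3, -1],
 [0, 1]]

For real matrices with standard dot products, the defining identity <Ax, y> = <x, A^* y> gives (Ax)^T y = x^T (A^*) y, i.e. x^T A^T y = x^T (A^*) y. Since this holds for all x, y, we must have A^* = A^T. Therefore
A^* =
[[-1, -1],
 [-3, -1],
 [0, 1]].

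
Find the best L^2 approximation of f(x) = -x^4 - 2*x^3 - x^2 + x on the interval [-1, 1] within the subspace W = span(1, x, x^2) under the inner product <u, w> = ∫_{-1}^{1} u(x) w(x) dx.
g(x) = -13*x^2/7 - x/5 + 3/35

The best approximation g ∈ W is the orthogonal projection of f onto W. Writing g = a_0 + a_1 x + a_2 x^2, the coefficients solve the normal equations G · a = b where
  G_{ij} = <φ_i, φ_j> and b_i = <f, φ_i>, with φ_0 = 1, φ_1 = x, φ_2 = x^2.
G =
  [2, 0, 2/3]
  [0, 2/3, 0]
  [2/3, 0, 2/5],
b = (-16/15, -2/15, -24/35).
Solving gives a_0 = 3/35, a_1 = -1/5, a_2 = -13/7, so
  g(x) = -13*x^2/7 - x/5 + 3/35.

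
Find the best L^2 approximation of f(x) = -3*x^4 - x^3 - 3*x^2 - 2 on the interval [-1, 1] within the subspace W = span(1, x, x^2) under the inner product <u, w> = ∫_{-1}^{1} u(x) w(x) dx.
g(x) = -39*x^2/7 - 3*x/5 - 61/35

The best approximation g ∈ W is the orthogonal projection of f onto W. Writing g = a_0 + a_1 x + a_2 x^2, the coefficients solve the normal equations G · a = b where
  G_{ij} = <φ_i, φ_j> and b_i = <f, φ_i>, with φ_0 = 1, φ_1 = x, φ_2 = x^2.
G =
  [2, 0, 2/3]
  [0, 2/3, 0]
  [2/3, 0, 2/5],
b = (-36/5, -2/5, -356/105).
Solving gives a_0 = -61/35, a_1 = -3/5, a_2 = -39/7, so
  g(x) = -39*x^2/7 - 3*x/5 - 61/35.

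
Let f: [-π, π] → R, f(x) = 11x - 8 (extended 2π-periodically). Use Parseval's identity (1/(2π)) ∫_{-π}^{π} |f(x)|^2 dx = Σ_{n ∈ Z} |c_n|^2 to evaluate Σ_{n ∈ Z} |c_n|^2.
Σ |c_n|^2 = 121π^2/3 + 64

Expand and integrate term by term over [-π, π]:
  ∫ (11x)^2 dx = 121·(2π^3/3); ∫ 2·11·(-8)·x dx = 0 (odd integrand); ∫ (-8)^2 dx = 64·2π.
So (1/(2π)) ∫_{-π}^{π} (11x - 8)^2 dx = 121π^2/3 + 64 = 121π^2/3 + 64.
Parseval ⇒ Σ |c_n|^2 = 121π^2/3 + 64.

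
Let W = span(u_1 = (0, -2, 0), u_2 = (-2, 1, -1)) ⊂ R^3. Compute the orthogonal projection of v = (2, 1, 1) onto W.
proj_W(v) = (2, 1, 1)

Set up U = [u_1 | ... | u_2] ∈ R^(3×2). The projector onto W = col(U) is P = U (U^T U)^(-1) U^T.
Compute U^T U =
  [4, -2]
  [-2, 6],
and U^T v = (-2, -4).
Solve U^T U · c = U^T v for the coefficients: c = (-1, -1). The projection is proj_W(v) = U c.
Check: (v - proj_W(v)) · u_1 = 0  (should be 0).
Check: (v - proj_W(v)) · u_2 = 0  (should be 0).
Result: proj_W(v) = (2, 1, 1).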